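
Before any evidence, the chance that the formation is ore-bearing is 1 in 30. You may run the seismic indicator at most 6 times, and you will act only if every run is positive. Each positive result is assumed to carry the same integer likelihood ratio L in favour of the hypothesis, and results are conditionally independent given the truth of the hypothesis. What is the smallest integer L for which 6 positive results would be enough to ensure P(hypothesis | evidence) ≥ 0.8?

3

Prior odds = (1/30)/(29/30) = 1/29.
Target odds = 0.8/0.2 = 4.
Need L⁶ ≥ 4 ÷ (1/29) = 116.
2⁶ = 64 < 116 ≤ 729 = 3⁶, so L = 3.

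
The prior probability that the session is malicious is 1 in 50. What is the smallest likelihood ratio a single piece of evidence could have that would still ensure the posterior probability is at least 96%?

Prior odds = 0.02/0.98 = 1/49.
Target odds = 0.96/0.04 = 24.
Required Bayes factor = 24 ÷ (1/49) = 1176.

1176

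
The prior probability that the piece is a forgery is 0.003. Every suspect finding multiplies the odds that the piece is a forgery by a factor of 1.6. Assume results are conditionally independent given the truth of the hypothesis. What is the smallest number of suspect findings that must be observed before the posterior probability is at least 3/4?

15

Prior odds: 0.003 ÷ 0.997 = 3/997.
Likelihood ratio per suspect finding = 1.6.
Target posterior odds = 0.75/0.25 = 3.
Need (3/997) × 1.6ⁿ ≥ 3, i.e. 1.6ⁿ ≥ 997.
1.6¹⁴ ≈720.576 falls short of 997 but 1.6¹⁵ ≈1152.92 reaches it, so n = 15.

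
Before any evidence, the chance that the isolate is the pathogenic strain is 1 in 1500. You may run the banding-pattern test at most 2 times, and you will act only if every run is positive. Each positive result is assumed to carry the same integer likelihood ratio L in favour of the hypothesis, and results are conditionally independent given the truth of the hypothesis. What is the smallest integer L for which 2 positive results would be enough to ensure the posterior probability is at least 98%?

272

Prior odds = (1/1500)/(1499/1500) = 1/1499.
Target odds = 0.98/0.02 = 49.
Need L² ≥ 49 ÷ (1/1499) = 73451.
271² = 73441 < 73451 ≤ 73984 = 272², so L = 272.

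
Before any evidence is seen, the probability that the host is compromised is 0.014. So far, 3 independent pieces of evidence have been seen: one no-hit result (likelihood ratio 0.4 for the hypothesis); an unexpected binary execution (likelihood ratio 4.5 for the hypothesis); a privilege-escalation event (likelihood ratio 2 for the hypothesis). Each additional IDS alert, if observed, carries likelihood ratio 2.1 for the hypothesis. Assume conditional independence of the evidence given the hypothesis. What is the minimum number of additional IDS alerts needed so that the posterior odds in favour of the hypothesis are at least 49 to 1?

Prior odds = 0.014/0.986 = 7/493.
Combined Bayes factor of the evidence already in hand = 0.4 × 4.5 × 2 = 3.6.
Odds after that evidence = (7/493) × 3.6 = 126/2465.
Target odds = 49.
Need 2.1ⁿ ≥ 49 ÷ (126/2465) = 17255/18.
2.1⁹ ≈794.28 falls short of 17255/18 but 2.1¹⁰ ≈1667.99 reaches it, so n = 10.

10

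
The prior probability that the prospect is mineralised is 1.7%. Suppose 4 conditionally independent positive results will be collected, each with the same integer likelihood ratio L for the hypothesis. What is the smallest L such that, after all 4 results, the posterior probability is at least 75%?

4

Prior odds = 0.017/0.983 = 17/983.
Target odds = 0.75/0.25 = 3.
Need L⁴ ≥ 3 ÷ (17/983) = 2949/17.
3⁴ = 81 < 2949/17 ≤ 256 = 4⁴, so L = 4.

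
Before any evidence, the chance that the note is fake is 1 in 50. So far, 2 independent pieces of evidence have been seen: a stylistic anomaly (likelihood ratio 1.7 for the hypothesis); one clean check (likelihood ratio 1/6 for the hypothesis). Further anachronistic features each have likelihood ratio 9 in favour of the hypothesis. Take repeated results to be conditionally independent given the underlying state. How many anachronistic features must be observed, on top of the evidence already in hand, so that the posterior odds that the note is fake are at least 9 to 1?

4

Prior odds = 0.02/0.98 = 1/49.
Combined Bayes factor of the evidence already in hand = 1.7 × (1/6) = 17/60.
Odds after that evidence = (1/49) × 17/60 = 17/2940.
Target odds = 9.
Need 9ⁿ ≥ 9 ÷ (17/2940) = 26460/17.
9³ = 729 falls short of 26460/17 but 9⁴ = 6561 reaches it, so n = 4.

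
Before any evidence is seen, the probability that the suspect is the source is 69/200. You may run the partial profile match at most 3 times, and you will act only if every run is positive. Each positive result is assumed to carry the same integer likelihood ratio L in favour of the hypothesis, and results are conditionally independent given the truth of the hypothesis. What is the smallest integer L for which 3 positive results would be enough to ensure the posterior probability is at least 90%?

3

Prior odds = 0.345/0.655 = 69/131.
Target odds = 0.9/0.1 = 9.
Need L³ ≥ 9 ÷ (69/131) = 393/23.
2³ = 8 < 393/23 ≤ 27 = 3³, so L = 3.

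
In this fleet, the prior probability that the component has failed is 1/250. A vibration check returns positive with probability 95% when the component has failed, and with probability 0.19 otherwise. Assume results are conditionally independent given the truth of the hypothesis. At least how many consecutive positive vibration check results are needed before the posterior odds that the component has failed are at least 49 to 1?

6

Prior odds: 0.004 ÷ 0.996 = 1/249.
Likelihood ratio of a positive result = 0.95/0.19 = 5.
Target odds = 49.
Require 5ⁿ ≥ 49 ÷ (1/249) = 12201.
5⁵ = 3125 falls short of 12201 but 5⁶ = 15625 reaches it, so n = 6.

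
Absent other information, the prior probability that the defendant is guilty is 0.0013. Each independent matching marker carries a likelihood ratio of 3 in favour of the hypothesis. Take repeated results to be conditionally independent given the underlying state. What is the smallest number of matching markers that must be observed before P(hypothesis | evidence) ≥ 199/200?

Prior odds = 0.0013/0.9987 = 13/9987.
Likelihood ratio per matching marker = 3.
Target odds: 0.995 ÷ 0.005 = 199.
Require 3ⁿ ≥ 199 ÷ (13/9987) = 1987413/13.
3¹⁰ = 59049 falls short of 1987413/13 but 3¹¹ = 177147 reaches it, so n = 11.

11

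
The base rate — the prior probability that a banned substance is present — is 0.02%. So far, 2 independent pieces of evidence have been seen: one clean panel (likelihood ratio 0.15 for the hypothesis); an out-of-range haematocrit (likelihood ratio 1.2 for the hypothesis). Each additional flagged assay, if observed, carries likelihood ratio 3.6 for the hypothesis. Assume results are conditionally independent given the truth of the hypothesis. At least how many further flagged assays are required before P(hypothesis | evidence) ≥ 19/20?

Prior odds = 0.0002/0.9998 = 1/4999.
Combined Bayes factor of the evidence already in hand = 0.15 × 1.2 = 0.18.
Odds after that evidence = (1/4999) × 0.18 = 9/249950.
Target odds = 0.95/0.05 = 19.
Need 3.6ⁿ ≥ 19 ÷ (9/249950) = 4749050/9.
3.6¹⁰ ≈365616 falls short of 4749050/9 but 3.6¹¹ ≈1.31622e+06 reaches it, so n = 11.

11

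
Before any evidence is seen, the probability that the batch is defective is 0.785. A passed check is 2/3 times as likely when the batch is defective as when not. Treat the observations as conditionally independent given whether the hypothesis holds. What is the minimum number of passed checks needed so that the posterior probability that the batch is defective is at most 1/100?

Prior odds: 0.785 ÷ 0.215 = 157/43.
Likelihood ratio per passed check = 2/3.
Target odds: 0.01 ÷ 0.99 = 1/99.
Need (157/43) × (2/3)ⁿ ≤ 1/99, i.e. (2/3)ⁿ ≤ 43/15543.
(2/3)¹⁴ = 16384/4782969 is still above 43/15543 but (2/3)¹⁵ = 32768/14348907 is at or below it, so n = 15.

15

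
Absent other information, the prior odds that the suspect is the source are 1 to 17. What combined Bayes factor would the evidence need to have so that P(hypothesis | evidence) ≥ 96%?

Prior odds = 1/17.
Target odds = 0.96/0.04 = 24.
Required Bayes factor = 24 ÷ (1/17) = 408.

408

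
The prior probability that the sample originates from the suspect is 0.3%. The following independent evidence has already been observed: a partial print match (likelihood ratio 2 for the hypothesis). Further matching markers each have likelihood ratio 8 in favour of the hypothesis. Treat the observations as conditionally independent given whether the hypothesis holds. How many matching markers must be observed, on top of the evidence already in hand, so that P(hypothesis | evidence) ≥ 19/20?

Prior odds = 0.003/0.997 = 3/997.
Bayes factor of the evidence already in hand = 2.
Odds after that evidence = (3/997) × 2 = 6/997.
Target odds = 0.95/0.05 = 19.
Need 8ⁿ ≥ 19 ÷ (6/997) = 18943/6.
8³ = 512 falls short of 18943/6 but 8⁴ = 4096 reaches it, so n = 4.

4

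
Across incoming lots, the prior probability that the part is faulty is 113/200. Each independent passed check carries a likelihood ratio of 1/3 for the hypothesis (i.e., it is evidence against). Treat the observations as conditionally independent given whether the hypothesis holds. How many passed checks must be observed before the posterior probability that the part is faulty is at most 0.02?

4

Prior odds = 0.565/0.435 = 113/87.
Likelihood ratio per passed check = 1/3.
Target odds: 0.02 ÷ 0.98 = 1/49.
Require (1/3)ⁿ ≤ 1/49 ÷ (113/87) = 87/5537.
(1/3)³ = 1/27 is still above 87/5537 but (1/3)⁴ = 1/81 is at or below it, so n = 4.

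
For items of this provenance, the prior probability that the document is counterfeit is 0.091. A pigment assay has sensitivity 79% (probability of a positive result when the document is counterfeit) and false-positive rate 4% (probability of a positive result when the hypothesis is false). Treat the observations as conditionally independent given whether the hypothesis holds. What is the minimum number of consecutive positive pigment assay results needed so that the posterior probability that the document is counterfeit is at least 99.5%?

3

Prior odds: 0.091 ÷ 0.909 = 91/909.
Likelihood ratio of a positive result = 0.79/0.04 = 19.75.
Target odds: 0.995 ÷ 0.005 = 199.
Need (91/909) × 19.75ⁿ ≥ 199, i.e. 19.75ⁿ ≥ 180891/91.
19.75² = 390.0625 falls short of 180891/91 but 19.75³ = 7703.734375 reaches it, so n = 3.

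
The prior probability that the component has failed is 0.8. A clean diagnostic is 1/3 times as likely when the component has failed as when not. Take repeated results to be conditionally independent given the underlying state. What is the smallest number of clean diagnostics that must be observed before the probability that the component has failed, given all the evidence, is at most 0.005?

Prior odds = 0.8/0.2 = 4.
Likelihood ratio per clean diagnostic = 1/3.
Target odds: 0.005 ÷ 0.995 = 1/199.
Require (1/3)ⁿ ≤ 1/199 ÷ 4 = 1/796.
(1/3)⁶ = 1/729 is still above 1/796 but (1/3)⁷ = 1/2187 is at or below it, so n = 7.

7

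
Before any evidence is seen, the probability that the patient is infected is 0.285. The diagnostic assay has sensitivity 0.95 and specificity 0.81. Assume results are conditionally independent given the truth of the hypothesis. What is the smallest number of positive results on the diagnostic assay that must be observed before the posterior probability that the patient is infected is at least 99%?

4

Prior odds: 0.285 ÷ 0.715 = 57/143.
False-positive rate = 1 − 0.81 = 0.19; likelihood ratio of a positive = 0.95/0.19 = 5.
Target posterior odds = 0.99/0.01 = 99.
Need (57/143) × 5ⁿ ≥ 99, i.e. 5ⁿ ≥ 4719/19.
5³ = 125 falls short of 4719/19 but 5⁴ = 625 reaches it, so n = 4.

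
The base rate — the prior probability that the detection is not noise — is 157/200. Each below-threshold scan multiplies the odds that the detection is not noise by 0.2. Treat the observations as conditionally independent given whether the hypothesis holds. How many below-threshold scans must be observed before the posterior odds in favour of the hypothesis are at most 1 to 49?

4

Prior odds = 0.785/0.215 = 157/43.
Likelihood ratio per below-threshold scan = 0.2.
Target odds = 1/49.
Need (157/43) × 0.2ⁿ ≤ 1/49, i.e. 0.2ⁿ ≤ 43/7693.
0.2³ = 0.008 is still above 43/7693 but 0.2⁴ = 0.0016 is at or below it, so n = 4.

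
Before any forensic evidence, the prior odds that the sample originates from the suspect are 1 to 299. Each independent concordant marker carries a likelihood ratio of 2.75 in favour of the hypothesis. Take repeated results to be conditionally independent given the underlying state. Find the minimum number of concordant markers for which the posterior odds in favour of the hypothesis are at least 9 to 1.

8

Prior odds = 1/299.
Likelihood ratio per concordant marker = 2.75.
Target odds = 9.
Require 2.75ⁿ ≥ 9 ÷ (1/299) = 2691.
2.75⁷ = 19487171/16384 falls short of 2691 but 2.75⁸ = 214358881/65536 reaches it, so n = 8.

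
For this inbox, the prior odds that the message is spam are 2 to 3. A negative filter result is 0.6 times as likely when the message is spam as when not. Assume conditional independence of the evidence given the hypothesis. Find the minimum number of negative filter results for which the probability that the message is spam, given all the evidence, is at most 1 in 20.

5

Prior odds = 2/3.
Likelihood ratio per negative filter result = 0.6.
Target posterior odds = 0.05/0.95 = 1/19.
Require 0.6ⁿ ≤ 1/19 ÷ (2/3) = 3/38.
0.6⁴ = 0.1296 is still above 3/38 but 0.6⁵ = 0.07776 is at or below it, so n = 5.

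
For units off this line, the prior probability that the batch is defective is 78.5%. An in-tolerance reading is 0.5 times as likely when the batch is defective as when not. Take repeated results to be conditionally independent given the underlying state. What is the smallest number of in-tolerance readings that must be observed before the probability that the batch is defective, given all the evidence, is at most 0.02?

Prior odds: 0.785 ÷ 0.215 = 157/43.
Likelihood ratio per in-tolerance reading = 0.5.
Target odds: 0.02 ÷ 0.98 = 1/49.
Require 0.5ⁿ ≤ 1/49 ÷ (157/43) = 43/7693.
0.5⁷ = 0.0078125 is still above 43/7693 but 0.5⁸ = 0.00390625 is at or below it, so n = 8.

8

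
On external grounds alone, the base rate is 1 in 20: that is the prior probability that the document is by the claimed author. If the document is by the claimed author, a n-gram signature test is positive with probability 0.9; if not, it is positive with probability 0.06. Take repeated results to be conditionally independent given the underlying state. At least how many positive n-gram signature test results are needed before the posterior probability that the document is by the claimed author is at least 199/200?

4

Prior odds = 0.05/0.95 = 1/19.
Likelihood ratio of a positive = 0.9/0.06 = 15.
Target odds: 0.995 ÷ 0.005 = 199.
Require 15ⁿ ≥ 199 ÷ (1/19) = 3781.
15³ = 3375 falls short of 3781 but 15⁴ = 50625 reaches it, so n = 4.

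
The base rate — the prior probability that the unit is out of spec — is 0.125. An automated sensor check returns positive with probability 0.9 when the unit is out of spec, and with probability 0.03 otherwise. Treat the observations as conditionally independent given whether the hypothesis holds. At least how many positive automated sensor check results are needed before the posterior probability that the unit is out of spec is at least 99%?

2

Prior odds: 0.125 ÷ 0.875 = 1/7.
Likelihood ratio of a positive result = 0.9/0.03 = 30.
Target posterior odds = 0.99/0.01 = 99.
Need (1/7) × 30ⁿ ≥ 99, i.e. 30ⁿ ≥ 693.
30¹ = 30 falls short of 693 but 30² = 900 reaches it, so n = 2.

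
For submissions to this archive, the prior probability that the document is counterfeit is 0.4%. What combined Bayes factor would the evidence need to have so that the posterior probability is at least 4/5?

996

Prior odds = 0.004/0.996 = 1/249.
Target odds = 0.8/0.2 = 4.
Required Bayes factor = 4 ÷ (1/249) = 996.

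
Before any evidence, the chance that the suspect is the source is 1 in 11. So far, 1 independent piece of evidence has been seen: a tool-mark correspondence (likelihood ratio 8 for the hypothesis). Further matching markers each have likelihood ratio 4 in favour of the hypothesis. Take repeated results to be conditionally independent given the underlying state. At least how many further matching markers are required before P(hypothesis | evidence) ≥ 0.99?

Prior odds = (1/11)/(10/11) = 0.1.
Bayes factor of the evidence already in hand = 8.
Odds after that evidence = 0.1 × 8 = 0.8.
Target odds = 0.99/0.01 = 99.
Need 4ⁿ ≥ 99 ÷ 0.8 = 123.75.
4³ = 64 falls short of 123.75 but 4⁴ = 256 reaches it, so n = 4.

4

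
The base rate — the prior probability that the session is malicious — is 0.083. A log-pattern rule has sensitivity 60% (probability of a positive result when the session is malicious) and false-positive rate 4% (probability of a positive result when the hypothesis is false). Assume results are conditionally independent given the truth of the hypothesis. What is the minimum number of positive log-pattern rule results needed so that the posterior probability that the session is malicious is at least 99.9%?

Prior odds: 0.083 ÷ 0.917 = 83/917.
Likelihood ratio of a positive result = 0.6/0.04 = 15.
Target odds: 0.999 ÷ 0.001 = 999.
Require 15ⁿ ≥ 999 ÷ (83/917) = 916083/83.
15³ = 3375 falls short of 916083/83 but 15⁴ = 50625 reaches it, so n = 4.

4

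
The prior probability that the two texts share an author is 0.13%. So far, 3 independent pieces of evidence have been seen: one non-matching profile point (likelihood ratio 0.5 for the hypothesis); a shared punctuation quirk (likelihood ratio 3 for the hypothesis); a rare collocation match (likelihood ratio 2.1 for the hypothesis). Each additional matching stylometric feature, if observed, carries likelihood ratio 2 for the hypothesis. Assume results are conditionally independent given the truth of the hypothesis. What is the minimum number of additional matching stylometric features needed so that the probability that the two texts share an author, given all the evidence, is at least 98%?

Prior odds = 0.0013/0.9987 = 13/9987.
Combined Bayes factor of the evidence already in hand = 0.5 × 3 × 2.1 = 3.15.
Odds after that evidence = (13/9987) × 3.15 = 273/66580.
Target odds = 0.98/0.02 = 49.
Need 2ⁿ ≥ 49 ÷ (273/66580) = 466060/39.
2¹³ = 8192 falls short of 466060/39 but 2¹⁴ = 16384 reaches it, so n = 14.

14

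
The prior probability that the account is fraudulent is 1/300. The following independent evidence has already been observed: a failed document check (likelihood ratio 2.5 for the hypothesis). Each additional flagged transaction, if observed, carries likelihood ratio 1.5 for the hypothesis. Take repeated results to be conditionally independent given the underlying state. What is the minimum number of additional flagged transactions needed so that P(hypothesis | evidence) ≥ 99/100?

Prior odds = (1/300)/(299/300) = 1/299.
Bayes factor of the evidence already in hand = 2.5.
Odds after that evidence = (1/299) × 2.5 = 5/598.
Target odds = 0.99/0.01 = 99.
Need 1.5ⁿ ≥ 99 ÷ (5/598) = 11840.4.
1.5²³ ≈11222.7 falls short of 11840.4 but 1.5²⁴ ≈16834.1 reaches it, so n = 24.

24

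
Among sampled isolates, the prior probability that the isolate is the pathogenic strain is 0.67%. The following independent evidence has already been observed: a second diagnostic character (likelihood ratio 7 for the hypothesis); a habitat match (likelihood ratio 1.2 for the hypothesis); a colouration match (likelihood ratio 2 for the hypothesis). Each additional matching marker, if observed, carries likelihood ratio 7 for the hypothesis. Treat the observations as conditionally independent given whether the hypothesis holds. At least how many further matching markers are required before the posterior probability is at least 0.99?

Prior odds = 0.0067/0.9933 = 67/9933.
Combined Bayes factor of the evidence already in hand = 7 × 1.2 × 2 = 16.8.
Odds after that evidence = (67/9933) × 16.8 = 268/2365.
Target odds = 0.99/0.01 = 99.
Need 7ⁿ ≥ 99 ÷ (268/2365) = 234135/268.
7³ = 343 falls short of 234135/268 but 7⁴ = 2401 reaches it, so n = 4.

4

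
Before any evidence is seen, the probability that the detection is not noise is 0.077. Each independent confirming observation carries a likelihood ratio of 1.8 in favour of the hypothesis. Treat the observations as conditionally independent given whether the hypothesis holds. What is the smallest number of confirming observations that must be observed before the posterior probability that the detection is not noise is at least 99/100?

13

Prior odds: 0.077 ÷ 0.923 = 77/923.
Likelihood ratio per confirming observation = 1.8.
Target odds: 0.99 ÷ 0.01 = 99.
Require 1.8ⁿ ≥ 99 ÷ (77/923) = 8307/7.
1.8¹² ≈1156.83 falls short of 8307/7 but 1.8¹³ ≈2082.3 reaches it, so n = 13.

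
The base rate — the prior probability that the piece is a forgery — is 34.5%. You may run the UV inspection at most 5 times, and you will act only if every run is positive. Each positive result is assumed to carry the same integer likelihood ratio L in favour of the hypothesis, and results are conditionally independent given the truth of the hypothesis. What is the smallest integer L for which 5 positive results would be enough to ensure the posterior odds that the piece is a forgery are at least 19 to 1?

Prior odds = 0.345/0.655 = 69/131.
Target odds = 19.
Need L⁵ ≥ 19 ÷ (69/131) = 2489/69.
2⁵ = 32 < 2489/69 ≤ 243 = 3⁵, so L = 3.

3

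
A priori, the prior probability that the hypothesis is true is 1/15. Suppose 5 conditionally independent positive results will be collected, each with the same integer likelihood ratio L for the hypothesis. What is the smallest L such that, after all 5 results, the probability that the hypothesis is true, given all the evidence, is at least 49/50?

4

Prior odds = (1/15)/(14/15) = 1/14.
Target odds = 0.98/0.02 = 49.
Need L⁵ ≥ 49 ÷ (1/14) = 686.
3⁵ = 243 < 686 ≤ 1024 = 4⁵, so L = 4.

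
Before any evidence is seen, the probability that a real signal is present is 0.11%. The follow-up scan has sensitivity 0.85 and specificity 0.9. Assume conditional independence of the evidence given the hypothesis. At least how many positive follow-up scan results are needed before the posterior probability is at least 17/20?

4

Prior odds: 0.0011 ÷ 0.9989 = 11/9989.
False-positive rate = 1 − 0.9 = 0.1; likelihood ratio of a positive = 0.85/0.1 = 8.5.
Target posterior odds = 0.85/0.15 = 17/3.
Need (11/9989) × 8.5ⁿ ≥ 17/3, i.e. 8.5ⁿ ≥ 169813/33.
8.5³ = 614.125 falls short of 169813/33 but 8.5⁴ = 5220.0625 reaches it, so n = 4.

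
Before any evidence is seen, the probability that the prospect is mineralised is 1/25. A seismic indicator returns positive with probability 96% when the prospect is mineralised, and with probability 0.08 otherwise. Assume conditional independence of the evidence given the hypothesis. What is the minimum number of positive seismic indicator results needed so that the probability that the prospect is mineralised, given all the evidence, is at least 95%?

Prior odds: 0.04 ÷ 0.96 = 1/24.
Likelihood ratio of a positive result = 0.96/0.08 = 12.
Target posterior odds = 0.95/0.05 = 19.
Need (1/24) × 12ⁿ ≥ 19, i.e. 12ⁿ ≥ 456.
12² = 144 falls short of 456 but 12³ = 1728 reaches it, so n = 3.

3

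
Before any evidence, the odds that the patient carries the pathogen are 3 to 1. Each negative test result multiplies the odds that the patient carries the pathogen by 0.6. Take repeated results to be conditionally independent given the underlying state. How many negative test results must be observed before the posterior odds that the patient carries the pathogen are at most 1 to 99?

12

Prior odds = 3.
Likelihood ratio per negative test result = 0.6.
Target odds = 1/99.
Need 3 × 0.6ⁿ ≤ 1/99, i.e. 0.6ⁿ ≤ 1/297.
0.6¹¹ = 177147/48828125 is still above 1/297 but 0.6¹² = 531441/244140625 is at or below it, so n = 12.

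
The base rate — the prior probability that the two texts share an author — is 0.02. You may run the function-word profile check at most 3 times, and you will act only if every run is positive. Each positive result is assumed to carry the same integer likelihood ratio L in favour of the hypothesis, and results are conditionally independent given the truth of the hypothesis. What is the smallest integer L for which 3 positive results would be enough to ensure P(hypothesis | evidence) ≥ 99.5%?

22

Prior odds = 0.02/0.98 = 1/49.
Target odds = 0.995/0.005 = 199.
Need L³ ≥ 199 ÷ (1/49) = 9751.
21³ = 9261 < 9751 ≤ 10648 = 22³, so L = 22.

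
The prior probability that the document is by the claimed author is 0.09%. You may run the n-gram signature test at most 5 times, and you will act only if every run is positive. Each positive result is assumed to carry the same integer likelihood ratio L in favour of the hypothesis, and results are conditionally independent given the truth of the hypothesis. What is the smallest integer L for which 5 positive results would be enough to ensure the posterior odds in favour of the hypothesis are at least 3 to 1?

Prior odds = 0.0009/0.9991 = 9/9991.
Target odds = 3.
Need L⁵ ≥ 3 ÷ (9/9991) = 9991/3.
5⁵ = 3125 < 9991/3 ≤ 7776 = 6⁵, so L = 6.

6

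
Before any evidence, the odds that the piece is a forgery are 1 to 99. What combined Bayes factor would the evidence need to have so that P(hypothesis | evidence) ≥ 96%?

2376

Prior odds = 1/99.
Target odds = 0.96/0.04 = 24.
Required Bayes factor = 24 ÷ (1/99) = 2376.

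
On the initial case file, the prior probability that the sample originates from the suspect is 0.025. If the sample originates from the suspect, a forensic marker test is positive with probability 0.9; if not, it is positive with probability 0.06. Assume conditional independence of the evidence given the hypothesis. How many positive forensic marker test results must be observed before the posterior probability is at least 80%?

2

Prior odds = 0.025/0.975 = 1/39.
Likelihood ratio of a positive = 0.9/0.06 = 15.
Target odds: 0.8 ÷ 0.2 = 4.
Require 15ⁿ ≥ 4 ÷ (1/39) = 156.
15¹ = 15 falls short of 156 but 15² = 225 reaches it, so n = 2.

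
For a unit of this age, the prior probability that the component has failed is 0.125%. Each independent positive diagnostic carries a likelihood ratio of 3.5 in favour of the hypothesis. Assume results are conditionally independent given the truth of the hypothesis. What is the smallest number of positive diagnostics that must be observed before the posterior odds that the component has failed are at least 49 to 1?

Prior odds = 0.00125/0.99875 = 1/799.
Likelihood ratio per positive diagnostic = 3.5.
Target odds = 49.
Need (1/799) × 3.5ⁿ ≥ 49, i.e. 3.5ⁿ ≥ 39151.
3.5⁸ = 5764801/256 falls short of 39151 but 3.5⁹ = 40353607/512 reaches it, so n = 9.

9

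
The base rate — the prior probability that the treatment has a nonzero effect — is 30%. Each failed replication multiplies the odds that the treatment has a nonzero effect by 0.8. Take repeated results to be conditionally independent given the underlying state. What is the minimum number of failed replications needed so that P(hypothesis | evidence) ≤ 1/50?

Prior odds = 0.3/0.7 = 3/7.
Likelihood ratio per failed replication = 0.8.
Target posterior odds = 0.02/0.98 = 1/49.
Require 0.8ⁿ ≤ 1/49 ÷ (3/7) = 1/21.
0.8¹³ ≈0.0549756 is still above 1/21 but 0.8¹⁴ ≈0.0439805 is at or below it, so n = 14.

14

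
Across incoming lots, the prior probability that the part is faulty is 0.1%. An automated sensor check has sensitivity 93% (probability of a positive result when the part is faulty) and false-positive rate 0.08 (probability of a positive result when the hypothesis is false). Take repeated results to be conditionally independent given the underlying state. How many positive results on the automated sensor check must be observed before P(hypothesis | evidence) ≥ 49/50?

5

Prior odds: 0.001 ÷ 0.999 = 1/999.
Likelihood ratio of a positive result = 0.93/0.08 = 11.625.
Target odds: 0.98 ÷ 0.02 = 49.
Need (1/999) × 11.625ⁿ ≥ 49, i.e. 11.625ⁿ ≥ 48951.
11.625⁴ = 74805201/4096 falls short of 48951 but 11.625⁵ ≈212307 reaches it, so n = 5.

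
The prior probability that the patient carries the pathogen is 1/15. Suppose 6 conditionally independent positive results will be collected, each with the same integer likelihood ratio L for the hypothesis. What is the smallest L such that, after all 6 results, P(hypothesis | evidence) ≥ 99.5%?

Prior odds = (1/15)/(14/15) = 1/14.
Target odds = 0.995/0.005 = 199.
Need L⁶ ≥ 199 ÷ (1/14) = 2786.
3⁶ = 729 < 2786 ≤ 4096 = 4⁶, so L = 4.

4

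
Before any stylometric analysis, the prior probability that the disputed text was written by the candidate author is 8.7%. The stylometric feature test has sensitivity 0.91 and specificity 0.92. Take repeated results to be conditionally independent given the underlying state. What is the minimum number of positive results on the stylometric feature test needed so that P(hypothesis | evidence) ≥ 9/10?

Prior odds = 0.087/0.913 = 87/913.
False-positive rate = 1 − 0.92 = 0.08; likelihood ratio of a positive = 0.91/0.08 = 11.375.
Target posterior odds = 0.9/0.1 = 9.
Require 11.375ⁿ ≥ 9 ÷ (87/913) = 2739/29.
11.375¹ = 11.375 falls short of 2739/29 but 11.375² = 129.390625 reaches it, so n = 2.

2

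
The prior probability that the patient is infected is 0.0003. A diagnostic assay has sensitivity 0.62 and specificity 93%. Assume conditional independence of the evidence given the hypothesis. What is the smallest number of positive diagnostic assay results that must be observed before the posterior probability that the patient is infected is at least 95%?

Prior odds = 0.0003/0.9997 = 3/9997.
False-positive rate = 1 − 0.93 = 0.07; likelihood ratio of a positive = 0.62/0.07 = 62/7.
Target odds: 0.95 ÷ 0.05 = 19.
Need (3/9997) × (62/7)ⁿ ≥ 19, i.e. (62/7)ⁿ ≥ 189943/3.
(62/7)⁵ = 916132832/16807 falls short of 189943/3 but (62/7)⁶ ≈482794 reaches it, so n = 6.

6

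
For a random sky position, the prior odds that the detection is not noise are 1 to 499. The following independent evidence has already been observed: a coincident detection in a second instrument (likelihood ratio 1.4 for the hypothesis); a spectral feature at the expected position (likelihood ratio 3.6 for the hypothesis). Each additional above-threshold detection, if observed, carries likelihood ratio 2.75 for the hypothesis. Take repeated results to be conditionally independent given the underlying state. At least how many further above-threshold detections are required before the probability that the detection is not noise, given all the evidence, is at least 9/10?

Prior odds = 1/499.
Combined Bayes factor of the evidence already in hand = 1.4 × 3.6 = 5.04.
Odds after that evidence = (1/499) × 5.04 = 126/12475.
Target odds = 0.9/0.1 = 9.
Need 2.75ⁿ ≥ 9 ÷ (126/12475) = 12475/14.
2.75⁶ = 1771561/4096 falls short of 12475/14 but 2.75⁷ = 19487171/16384 reaches it, so n = 7.

7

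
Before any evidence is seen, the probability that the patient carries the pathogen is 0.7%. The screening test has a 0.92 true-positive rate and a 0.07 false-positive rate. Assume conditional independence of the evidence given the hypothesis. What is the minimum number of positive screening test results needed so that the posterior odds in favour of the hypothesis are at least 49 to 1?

Prior odds = 0.007/0.993 = 7/993.
Likelihood ratio of a positive result = 0.92/0.07 = 92/7.
Target odds = 49.
Require (92/7)ⁿ ≥ 49 ÷ (7/993) = 6951.
(92/7)³ = 778688/343 falls short of 6951 but (92/7)⁴ = 71639296/2401 reaches it, so n = 4.

4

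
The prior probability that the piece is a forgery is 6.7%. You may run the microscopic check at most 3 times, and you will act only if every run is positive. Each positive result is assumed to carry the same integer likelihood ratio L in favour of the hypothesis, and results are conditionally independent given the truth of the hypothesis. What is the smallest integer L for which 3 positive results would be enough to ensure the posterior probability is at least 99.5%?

15

Prior odds = 0.067/0.933 = 67/933.
Target odds = 0.995/0.005 = 199.
Need L³ ≥ 199 ÷ (67/933) = 185667/67.
14³ = 2744 < 185667/67 ≤ 3375 = 15³, so L = 15.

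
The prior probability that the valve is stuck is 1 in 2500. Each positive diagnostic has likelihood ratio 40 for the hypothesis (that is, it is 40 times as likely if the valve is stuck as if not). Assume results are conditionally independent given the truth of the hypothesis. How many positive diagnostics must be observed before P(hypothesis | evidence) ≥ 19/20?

3

Prior odds = 0.0004/0.9996 = 1/2499.
Likelihood ratio per positive diagnostic = 40.
Target posterior odds = 0.95/0.05 = 19.
Require 40ⁿ ≥ 19 ÷ (1/2499) = 47481.
40² = 1600 falls short of 47481 but 40³ = 64000 reaches it, so n = 3.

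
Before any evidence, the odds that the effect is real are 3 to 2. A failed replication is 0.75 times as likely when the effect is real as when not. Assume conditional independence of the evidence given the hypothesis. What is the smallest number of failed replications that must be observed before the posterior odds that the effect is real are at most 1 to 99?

Prior odds = 1.5.
Likelihood ratio per failed replication = 0.75.
Target odds = 1/99.
Need 1.5 × 0.75ⁿ ≤ 1/99, i.e. 0.75ⁿ ≤ 2/297.
0.75¹⁷ ≈0.00751695 is still above 2/297 but 0.75¹⁸ ≈0.00563771 is at or below it, so n = 18.

18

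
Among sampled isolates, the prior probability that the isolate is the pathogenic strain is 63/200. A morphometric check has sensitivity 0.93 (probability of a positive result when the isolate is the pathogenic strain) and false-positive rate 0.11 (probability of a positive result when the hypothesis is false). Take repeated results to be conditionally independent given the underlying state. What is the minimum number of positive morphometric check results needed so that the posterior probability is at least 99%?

3

Prior odds = 0.315/0.685 = 63/137.
Likelihood ratio of a positive result = 0.93/0.11 = 93/11.
Target posterior odds = 0.99/0.01 = 99.
Need (63/137) × (93/11)ⁿ ≥ 99, i.e. (93/11)ⁿ ≥ 1507/7.
(93/11)² = 8649/121 falls short of 1507/7 but (93/11)³ = 804357/1331 reaches it, so n = 3.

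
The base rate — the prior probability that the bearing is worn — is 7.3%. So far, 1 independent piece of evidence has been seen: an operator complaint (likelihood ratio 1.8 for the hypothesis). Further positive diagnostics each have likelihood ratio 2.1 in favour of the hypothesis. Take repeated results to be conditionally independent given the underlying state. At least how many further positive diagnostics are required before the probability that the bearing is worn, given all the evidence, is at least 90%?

Prior odds = 0.073/0.927 = 73/927.
Bayes factor of the evidence already in hand = 1.8.
Odds after that evidence = (73/927) × 1.8 = 73/515.
Target odds = 0.9/0.1 = 9.
Need 2.1ⁿ ≥ 9 ÷ (73/515) = 4635/73.
2.1⁵ = 4084101/100000 falls short of 4635/73 but 2.1⁶ = 85766121/1000000 reaches it, so n = 6.

6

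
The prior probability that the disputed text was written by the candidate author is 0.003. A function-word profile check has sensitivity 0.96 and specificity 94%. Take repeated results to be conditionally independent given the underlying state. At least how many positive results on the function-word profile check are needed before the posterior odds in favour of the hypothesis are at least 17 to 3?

3

Prior odds: 0.003 ÷ 0.997 = 3/997.
False-positive rate = 1 − 0.94 = 0.06; likelihood ratio of a positive = 0.96/0.06 = 16.
Target odds = 17/3.
Need (3/997) × 16ⁿ ≥ 17/3, i.e. 16ⁿ ≥ 16949/9.
16² = 256 falls short of 16949/9 but 16³ = 4096 reaches it, so n = 3.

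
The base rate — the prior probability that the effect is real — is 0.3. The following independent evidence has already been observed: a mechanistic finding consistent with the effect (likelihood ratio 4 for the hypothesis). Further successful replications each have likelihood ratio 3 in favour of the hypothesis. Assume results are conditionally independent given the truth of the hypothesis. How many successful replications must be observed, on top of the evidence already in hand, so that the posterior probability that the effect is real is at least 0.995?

5

Prior odds = 0.3/0.7 = 3/7.
Bayes factor of the evidence already in hand = 4.
Odds after that evidence = (3/7) × 4 = 12/7.
Target odds = 0.995/0.005 = 199.
Need 3ⁿ ≥ 199 ÷ (12/7) = 1393/12.
3⁴ = 81 falls short of 1393/12 but 3⁵ = 243 reaches it, so n = 5.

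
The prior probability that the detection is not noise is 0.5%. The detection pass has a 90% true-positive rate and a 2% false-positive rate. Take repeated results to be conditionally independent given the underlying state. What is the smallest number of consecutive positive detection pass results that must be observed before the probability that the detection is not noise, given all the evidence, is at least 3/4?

2

Prior odds = 0.005/0.995 = 1/199.
Likelihood ratio of a positive result = 0.9/0.02 = 45.
Target posterior odds = 0.75/0.25 = 3.
Need (1/199) × 45ⁿ ≥ 3, i.e. 45ⁿ ≥ 597.
45¹ = 45 falls short of 597 but 45² = 2025 reaches it, so n = 2.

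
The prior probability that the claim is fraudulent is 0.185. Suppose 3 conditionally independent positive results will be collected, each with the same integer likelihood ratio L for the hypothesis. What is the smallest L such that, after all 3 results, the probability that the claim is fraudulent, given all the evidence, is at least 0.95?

Prior odds = 0.185/0.815 = 37/163.
Target odds = 0.95/0.05 = 19.
Need L³ ≥ 19 ÷ (37/163) = 3097/37.
4³ = 64 < 3097/37 ≤ 125 = 5³, so L = 5.

5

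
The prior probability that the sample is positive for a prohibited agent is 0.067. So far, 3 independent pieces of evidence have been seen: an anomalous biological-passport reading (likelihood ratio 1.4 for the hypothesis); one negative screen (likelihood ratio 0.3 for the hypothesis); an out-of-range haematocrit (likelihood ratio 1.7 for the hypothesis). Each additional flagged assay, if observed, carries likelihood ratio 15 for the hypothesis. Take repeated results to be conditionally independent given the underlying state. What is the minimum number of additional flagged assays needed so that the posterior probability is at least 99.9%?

4

Prior odds = 0.067/0.933 = 67/933.
Combined Bayes factor of the evidence already in hand = 1.4 × 0.3 × 1.7 = 0.714.
Odds after that evidence = (67/933) × 0.714 = 7973/155500.
Target odds = 0.999/0.001 = 999.
Need 15ⁿ ≥ 999 ÷ (7973/155500) = 155344500/7973.
15³ = 3375 falls short of 155344500/7973 but 15⁴ = 50625 reaches it, so n = 4.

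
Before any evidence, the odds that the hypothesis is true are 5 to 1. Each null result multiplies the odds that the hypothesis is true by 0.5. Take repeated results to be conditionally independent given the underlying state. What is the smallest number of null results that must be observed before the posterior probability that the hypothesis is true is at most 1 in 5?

5

Prior odds = 5.
Likelihood ratio per null result = 0.5.
Target posterior odds = 0.2/0.8 = 0.25.
Require 0.5ⁿ ≤ 0.25 ÷ 5 = 0.05.
0.5⁴ = 0.0625 is still above 0.05 but 0.5⁵ = 0.03125 is at or below it, so n = 5.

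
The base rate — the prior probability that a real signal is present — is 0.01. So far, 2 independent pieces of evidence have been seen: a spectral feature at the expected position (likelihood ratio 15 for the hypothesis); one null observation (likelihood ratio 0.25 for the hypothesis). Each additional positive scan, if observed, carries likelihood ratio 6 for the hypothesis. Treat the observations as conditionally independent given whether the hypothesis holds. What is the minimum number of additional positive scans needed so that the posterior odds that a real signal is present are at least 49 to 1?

Prior odds = 0.01/0.99 = 1/99.
Combined Bayes factor of the evidence already in hand = 15 × 0.25 = 3.75.
Odds after that evidence = (1/99) × 3.75 = 5/132.
Target odds = 49.
Need 6ⁿ ≥ 49 ÷ (5/132) = 1293.6.
6³ = 216 falls short of 1293.6 but 6⁴ = 1296 reaches it, so n = 4.

4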